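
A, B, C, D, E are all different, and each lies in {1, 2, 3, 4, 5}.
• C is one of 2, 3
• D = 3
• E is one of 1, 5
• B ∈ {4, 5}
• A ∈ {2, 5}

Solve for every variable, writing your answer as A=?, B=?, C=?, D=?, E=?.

A=5, B=4, C=2, D=3, E=1

D must be 3 (only option left). Remove 3 from C.
That leaves C = 2. Strike 2 from A.
A has just one choice, so A = 5. Remove 5 from B, E.
B must be 4 (only option left).
E's domain is down to {1}, so E = 1.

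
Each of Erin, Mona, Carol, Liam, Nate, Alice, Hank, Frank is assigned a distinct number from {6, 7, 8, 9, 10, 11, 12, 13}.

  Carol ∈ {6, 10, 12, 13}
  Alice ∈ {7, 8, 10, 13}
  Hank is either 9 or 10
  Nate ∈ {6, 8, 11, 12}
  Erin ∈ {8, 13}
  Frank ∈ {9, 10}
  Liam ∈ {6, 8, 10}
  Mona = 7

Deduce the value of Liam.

Mona must be 7 (only option left). Strike 7 from Alice.
The 7 still-open variables draw from only 7 values {6, 8, 9, 10, 11, 12, 13}, so each is used; only Nate can be 11, hence Nate = 11.
Among the 6 still-open variables, 12 fits only Carol (and all 6 values in {6, 8, 9, 10, 12, 13} must be used), so Carol = 12.
Among the 5 still-open variables, 6 fits only Liam (and all 5 values in {6, 8, 9, 10, 13} must be used), so Liam = 6.

6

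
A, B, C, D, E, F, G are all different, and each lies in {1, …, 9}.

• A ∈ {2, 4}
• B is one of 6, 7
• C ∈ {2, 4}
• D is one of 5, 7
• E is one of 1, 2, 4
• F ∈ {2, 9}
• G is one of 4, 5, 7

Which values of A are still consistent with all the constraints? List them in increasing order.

The 7 variables together cover exactly {1, 2, 4, 5, 6, 7, 9} — 7 values for 7 variables — and 1 appears only in E's list, so E = 1.
The 6 still-open variables together cover exactly {2, 4, 5, 6, 7, 9} — 6 values for 6 variables — and 6 appears only in B's list, so B = 6.
Among the 5 still-open variables, 9 fits only F (and all 5 values in {2, 4, 5, 7, 9} must be used), so F = 9.
A and C share exactly the 2 values {2, 4}; by pigeonhole those values go to them, so strike 2, 4 from G.
No further eliminations apply; A can still be any of 2, 4.

2, 4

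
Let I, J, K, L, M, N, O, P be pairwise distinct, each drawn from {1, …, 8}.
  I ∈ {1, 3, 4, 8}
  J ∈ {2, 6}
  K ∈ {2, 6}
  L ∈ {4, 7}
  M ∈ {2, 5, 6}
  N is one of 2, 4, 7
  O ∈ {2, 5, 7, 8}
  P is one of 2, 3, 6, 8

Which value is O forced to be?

The 8 variables draw from only 8 values {1, 2, 3, 4, 5, 6, 7, 8}, so each is used; only I can be 1, hence I = 1.
Among the 7 still-open variables, 3 fits only P (and all 7 values in {2, 3, 4, 5, 6, 7, 8} must be used), so P = 3.
Among the 6 still-open variables, 8 fits only O (and all 6 values in {2, 4, 5, 6, 7, 8} must be used), so O = 8.

8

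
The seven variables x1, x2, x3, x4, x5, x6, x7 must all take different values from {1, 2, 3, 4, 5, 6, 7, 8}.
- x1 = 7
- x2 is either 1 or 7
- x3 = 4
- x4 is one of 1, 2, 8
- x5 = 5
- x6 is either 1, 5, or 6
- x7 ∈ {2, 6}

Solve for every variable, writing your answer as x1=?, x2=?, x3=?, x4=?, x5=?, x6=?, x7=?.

x1 has just one choice, so x1 = 7. Eliminate 7 elsewhere: x2.
x2 has just one choice, so x2 = 1. Eliminate 1 elsewhere: x4, x6.
x3 has just one choice, so x3 = 4.
x5 must be 5 (only option left). Strike 5 from x6.
x6 has just one choice, so x6 = 6. Remove 6 from x7.
That leaves x7 = 2. So x4 can't be 2.
x4 has just one choice, so x4 = 8.

x1=7, x2=1, x3=4, x4=8, x5=5, x6=6, x7=2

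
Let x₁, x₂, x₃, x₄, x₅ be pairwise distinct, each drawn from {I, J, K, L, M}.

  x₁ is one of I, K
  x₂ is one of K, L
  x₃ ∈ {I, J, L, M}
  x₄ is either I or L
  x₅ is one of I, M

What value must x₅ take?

The 5 variables together cover exactly {I, J, K, L, M} — 5 values for 5 variables — and J appears only in x₃'s list, so x₃ = J.
Among the 4 still-open variables, M fits only x₅ (and all 4 values in {I, K, L, M} must be used), so x₅ = M.

M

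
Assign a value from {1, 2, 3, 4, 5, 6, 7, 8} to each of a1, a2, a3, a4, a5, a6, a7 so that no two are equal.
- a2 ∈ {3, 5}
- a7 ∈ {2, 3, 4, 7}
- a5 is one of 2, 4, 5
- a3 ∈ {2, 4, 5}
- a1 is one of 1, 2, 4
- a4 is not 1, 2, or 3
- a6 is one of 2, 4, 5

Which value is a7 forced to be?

7

a3, a5, a6 share exactly the 3 values {2, 4, 5}; by pigeonhole those values go to them, so strike 2, 4, 5 from a1, a2, a4, a7.
That leaves a1 = 1.
That leaves a2 = 3. Remove 3 from a7.
So a7 = 7.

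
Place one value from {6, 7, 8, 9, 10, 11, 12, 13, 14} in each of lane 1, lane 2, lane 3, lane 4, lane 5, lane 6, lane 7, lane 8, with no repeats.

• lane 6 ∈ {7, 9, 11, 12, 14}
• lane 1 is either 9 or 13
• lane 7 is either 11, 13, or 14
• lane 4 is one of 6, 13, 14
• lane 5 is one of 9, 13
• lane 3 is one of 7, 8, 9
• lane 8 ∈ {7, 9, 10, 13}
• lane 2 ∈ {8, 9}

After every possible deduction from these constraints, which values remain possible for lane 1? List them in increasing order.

9, 13

lane 1 and lane 5 between them cover only {9, 13} — a naked pair. Remove those values from lane 2, lane 3, lane 4, lane 6, lane 7, lane 8.
lane 2 has just one choice, so lane 2 = 8. Strike 8 from lane 3.
That leaves lane 3 = 7. So lane 6, lane 8 can't be 7.
lane 8's domain is down to {10}, so lane 8 = 10.
No further eliminations apply; lane 1 can still be any of 9, 13.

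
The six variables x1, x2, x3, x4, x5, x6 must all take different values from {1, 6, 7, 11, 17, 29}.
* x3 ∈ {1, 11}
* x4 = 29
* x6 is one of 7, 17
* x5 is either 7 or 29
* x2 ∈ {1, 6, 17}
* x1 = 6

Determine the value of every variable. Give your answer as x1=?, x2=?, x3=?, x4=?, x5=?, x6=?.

x1=6, x2=1, x3=11, x4=29, x5=7, x6=17

x1's domain is down to {6}, so x1 = 6. Strike 6 from x2.
x4 has just one choice, so x4 = 29. So x5 can't be 29.
x5's domain is down to {7}, so x5 = 7. Eliminate 7 elsewhere: x6.
x6's domain is down to {17}, so x6 = 17. Remove 17 from x2.
x2 must be 1 (only option left). So x3 can't be 1.
x3's domain is down to {11}, so x3 = 11.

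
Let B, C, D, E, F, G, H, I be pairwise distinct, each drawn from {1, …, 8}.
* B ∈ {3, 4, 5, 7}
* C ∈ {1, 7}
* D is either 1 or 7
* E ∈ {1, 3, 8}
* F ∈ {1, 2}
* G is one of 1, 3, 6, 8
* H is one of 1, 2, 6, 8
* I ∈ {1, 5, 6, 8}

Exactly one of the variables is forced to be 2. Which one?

F

Among the 8 variables, 4 fits only B (and all 8 values in {1, 2, 3, 4, 5, 6, 7, 8} must be used), so B = 4.
The 7 still-open variables together cover exactly {1, 2, 3, 5, 6, 7, 8} — 7 values for 7 variables — and 5 appears only in I's list, so I = 5.
C and D share exactly the 2 values {1, 7}; by pigeonhole those values go to them, so strike 1, 7 from E, F, G, H.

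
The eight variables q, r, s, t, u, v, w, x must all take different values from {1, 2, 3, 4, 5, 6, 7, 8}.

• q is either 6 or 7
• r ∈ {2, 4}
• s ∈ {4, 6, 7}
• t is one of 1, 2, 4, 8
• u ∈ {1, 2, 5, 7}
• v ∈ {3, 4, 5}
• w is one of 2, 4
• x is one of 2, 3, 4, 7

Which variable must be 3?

x

The 8 variables draw from only 8 values {1, 2, 3, 4, 5, 6, 7, 8}, so each is used; only t can be 8, hence t = 8.
The 7 still-open variables together cover exactly {1, 2, 3, 4, 5, 6, 7} — 7 values for 7 variables — and 1 appears only in u's list, so u = 1.
Among the 6 still-open variables, 5 fits only v (and all 6 values in {2, 3, 4, 5, 6, 7} must be used), so v = 5.
Among the 5 still-open variables, 3 fits only x (and all 5 values in {2, 3, 4, 6, 7} must be used), so x = 3.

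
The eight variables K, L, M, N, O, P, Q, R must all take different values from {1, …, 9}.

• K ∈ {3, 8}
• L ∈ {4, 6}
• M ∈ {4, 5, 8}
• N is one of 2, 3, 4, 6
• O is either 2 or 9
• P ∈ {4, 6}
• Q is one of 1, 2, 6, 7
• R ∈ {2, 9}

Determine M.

5

L and P between them cover only {4, 6} — a naked pair. Remove those values from M, N, Q.
O and R between them cover only {2, 9} — a naked pair. Remove those values from N, Q.
N has just one choice, so N = 3. So K can't be 3.
K has just one choice, so K = 8. Remove 8 from M.
So M = 5.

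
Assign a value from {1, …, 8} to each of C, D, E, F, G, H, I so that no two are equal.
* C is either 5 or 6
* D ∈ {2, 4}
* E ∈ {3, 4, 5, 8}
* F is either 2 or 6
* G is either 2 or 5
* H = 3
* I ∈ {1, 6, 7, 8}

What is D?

H has just one choice, so H = 3. Remove 3 from E.
C, F, G between them cover only {2, 5, 6} — a naked triple. Remove those values from D, E, I.
So D = 4.

4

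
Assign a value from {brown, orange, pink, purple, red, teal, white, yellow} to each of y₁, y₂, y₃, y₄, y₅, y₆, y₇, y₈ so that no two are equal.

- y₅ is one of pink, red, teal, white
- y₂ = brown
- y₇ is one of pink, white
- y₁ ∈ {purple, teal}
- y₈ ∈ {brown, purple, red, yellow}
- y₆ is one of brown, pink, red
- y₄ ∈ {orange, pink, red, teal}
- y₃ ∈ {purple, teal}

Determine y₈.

y₂ has just one choice, so y₂ = brown. So y₆, y₈ can't be brown.
Among the 7 still-open variables, orange fits only y₄ (and all 7 values in {orange, pink, purple, red, teal, white, yellow} must be used), so y₄ = orange.
Among the 6 still-open variables, yellow fits only y₈ (and all 6 values in {pink, purple, red, teal, white, yellow} must be used), so y₈ = yellow.

yellow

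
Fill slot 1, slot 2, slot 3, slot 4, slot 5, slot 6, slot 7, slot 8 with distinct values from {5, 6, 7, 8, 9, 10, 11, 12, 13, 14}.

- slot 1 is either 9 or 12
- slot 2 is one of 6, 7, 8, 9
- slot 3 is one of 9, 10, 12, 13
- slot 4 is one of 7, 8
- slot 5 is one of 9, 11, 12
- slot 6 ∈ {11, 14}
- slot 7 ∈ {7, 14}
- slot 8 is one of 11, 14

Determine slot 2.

The 2 variables slot 6 and slot 8 are confined to {11, 14}, which locks those values in; drop them from slot 5, slot 7.
slot 7 must be 7 (only option left). Remove 7 from slot 2, slot 4.
slot 4 must be 8 (only option left). Remove 8 from slot 2.
slot 1 and slot 5 share exactly the 2 values {9, 12}; by pigeonhole those values go to them, so strike 9, 12 from slot 2, slot 3.
So slot 2 = 6.

6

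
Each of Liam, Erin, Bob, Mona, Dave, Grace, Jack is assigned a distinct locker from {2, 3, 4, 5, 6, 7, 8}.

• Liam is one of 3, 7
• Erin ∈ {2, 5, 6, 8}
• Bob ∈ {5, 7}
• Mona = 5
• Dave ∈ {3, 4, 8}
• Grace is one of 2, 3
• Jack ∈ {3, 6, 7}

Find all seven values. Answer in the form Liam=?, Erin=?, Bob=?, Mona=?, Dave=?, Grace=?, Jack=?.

Mona's domain is down to {5}, so Mona = 5. So Erin, Bob can't be 5.
Bob has just one choice, so Bob = 7. Remove 7 from Liam, Jack.
Liam must be 3 (only option left). Strike 3 from Dave, Grace, Jack.
Grace has just one choice, so Grace = 2. Strike 2 from Erin.
Jack has just one choice, so Jack = 6. Remove 6 from Erin.
That leaves Erin = 8. Strike 8 from Dave.
Dave has just one choice, so Dave = 4.

Liam=3, Erin=8, Bob=7, Mona=5, Dave=4, Grace=2, Jack=6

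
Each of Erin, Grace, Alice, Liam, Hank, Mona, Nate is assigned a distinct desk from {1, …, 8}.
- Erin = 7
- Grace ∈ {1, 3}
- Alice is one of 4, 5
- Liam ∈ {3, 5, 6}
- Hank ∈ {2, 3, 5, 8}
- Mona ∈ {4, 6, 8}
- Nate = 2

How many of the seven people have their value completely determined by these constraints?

Erin has just one choice, so Erin = 7.
That leaves Nate = 2. So Hank can't be 2.
Determined: Erin=7, Nate=2. The other people each still have more than one consistent value. That makes 2.

2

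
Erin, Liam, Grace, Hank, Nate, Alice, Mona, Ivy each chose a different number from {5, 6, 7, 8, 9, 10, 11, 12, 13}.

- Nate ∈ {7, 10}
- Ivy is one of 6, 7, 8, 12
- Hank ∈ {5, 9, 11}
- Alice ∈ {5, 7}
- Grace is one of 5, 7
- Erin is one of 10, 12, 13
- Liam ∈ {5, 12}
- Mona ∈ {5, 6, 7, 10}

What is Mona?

Grace and Alice between them cover only {5, 7} — a naked pair. Remove those values from Liam, Hank, Nate, Mona, Ivy.
That leaves Liam = 12. Eliminate 12 elsewhere: Erin, Ivy.
Nate must be 10 (only option left). So Erin, Mona can't be 10.
So Mona = 6.

6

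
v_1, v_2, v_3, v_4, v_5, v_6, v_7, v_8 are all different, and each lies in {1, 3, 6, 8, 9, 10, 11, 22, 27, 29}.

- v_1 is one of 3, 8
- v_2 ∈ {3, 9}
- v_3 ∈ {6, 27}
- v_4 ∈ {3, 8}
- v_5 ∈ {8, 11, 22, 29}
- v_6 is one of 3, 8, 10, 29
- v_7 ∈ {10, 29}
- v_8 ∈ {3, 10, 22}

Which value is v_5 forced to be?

11

The 2 variables v_1 and v_4 are confined to {3, 8}, which locks those values in; drop them from v_2, v_5, v_6, v_8.
That leaves v_2 = 9.
v_6 and v_7 between them cover only {10, 29} — a naked pair. Remove those values from v_5, v_8.
v_8's domain is down to {22}, so v_8 = 22. Remove 22 from v_5.
So v_5 = 11.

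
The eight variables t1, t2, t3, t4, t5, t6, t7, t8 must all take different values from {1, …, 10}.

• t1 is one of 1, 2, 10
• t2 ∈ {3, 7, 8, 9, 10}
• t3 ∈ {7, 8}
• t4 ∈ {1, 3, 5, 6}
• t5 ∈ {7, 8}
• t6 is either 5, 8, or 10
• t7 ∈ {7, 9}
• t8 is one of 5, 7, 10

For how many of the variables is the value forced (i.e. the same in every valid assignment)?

2

The 2 variables t3 and t5 are confined to {7, 8}, which locks those values in; drop them from t2, t6, t7, t8.
That leaves t7 = 9. Remove 9 from t2.
t6 and t8 between them cover only {5, 10} — a naked pair. Remove those values from t1, t2, t4.
t2 must be 3 (only option left). Strike 3 from t4.
Determined: t2=3, t7=9. The other variables each still have more than one consistent value. That makes 2.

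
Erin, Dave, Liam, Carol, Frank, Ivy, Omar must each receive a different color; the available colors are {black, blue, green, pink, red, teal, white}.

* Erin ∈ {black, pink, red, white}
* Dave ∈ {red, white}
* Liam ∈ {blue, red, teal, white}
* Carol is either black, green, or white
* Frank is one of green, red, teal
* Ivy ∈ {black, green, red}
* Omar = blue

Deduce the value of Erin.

pink

Omar must be blue (only option left). Eliminate blue elsewhere: Liam.
The 6 still-open variables draw from only 6 values {black, green, pink, red, teal, white}, so each is used; only Erin can be pink, hence Erin = pink.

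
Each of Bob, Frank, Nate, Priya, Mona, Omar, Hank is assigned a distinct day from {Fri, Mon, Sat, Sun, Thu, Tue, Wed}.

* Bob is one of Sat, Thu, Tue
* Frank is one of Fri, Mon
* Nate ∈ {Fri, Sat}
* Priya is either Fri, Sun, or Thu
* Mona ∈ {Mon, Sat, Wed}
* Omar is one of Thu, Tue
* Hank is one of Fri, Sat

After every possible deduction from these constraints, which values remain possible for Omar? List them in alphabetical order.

Thu, Tue

The 7 variables draw from only 7 values {Fri, Mon, Sat, Sun, Thu, Tue, Wed}, so each is used; only Priya can be Sun, hence Priya = Sun.
The 6 still-open variables draw from only 6 values {Fri, Mon, Sat, Thu, Tue, Wed}, so each is used; only Mona can be Wed, hence Mona = Wed.
Among the 5 still-open variables, Mon fits only Frank (and all 5 values in {Fri, Mon, Sat, Thu, Tue} must be used), so Frank = Mon.
The 2 variables Nate and Hank are confined to {Fri, Sat}, which locks those values in; drop them from Bob.
No further eliminations apply; Omar can still be any of Thu, Tue.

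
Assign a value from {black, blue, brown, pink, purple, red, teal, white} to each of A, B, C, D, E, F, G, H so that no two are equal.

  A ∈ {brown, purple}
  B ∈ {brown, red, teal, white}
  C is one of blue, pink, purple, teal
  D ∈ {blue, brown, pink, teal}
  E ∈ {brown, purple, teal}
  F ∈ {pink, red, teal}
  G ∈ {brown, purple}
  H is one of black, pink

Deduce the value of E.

teal

The 8 variables draw from only 8 values {black, blue, brown, pink, purple, red, teal, white}, so each is used; only H can be black, hence H = black.
Among the 7 still-open variables, white fits only B (and all 7 values in {blue, brown, pink, purple, red, teal, white} must be used), so B = white.
The 6 still-open variables together cover exactly {blue, brown, pink, purple, red, teal} — 6 values for 6 variables — and red appears only in F's list, so F = red.
The 2 variables A and G are confined to {brown, purple}, which locks those values in; drop them from C, D, E.
So E = teal.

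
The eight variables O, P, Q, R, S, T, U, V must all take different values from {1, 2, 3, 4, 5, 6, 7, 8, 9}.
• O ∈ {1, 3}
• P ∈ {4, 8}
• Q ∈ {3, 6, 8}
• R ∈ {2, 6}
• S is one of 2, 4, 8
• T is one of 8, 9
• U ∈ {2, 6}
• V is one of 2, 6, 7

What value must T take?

Among the 8 variables, 1 fits only O (and all 8 values in {1, 2, 3, 4, 6, 7, 8, 9} must be used), so O = 1.
The 7 still-open variables together cover exactly {2, 3, 4, 6, 7, 8, 9} — 7 values for 7 variables — and 3 appears only in Q's list, so Q = 3.
The 6 still-open variables together cover exactly {2, 4, 6, 7, 8, 9} — 6 values for 6 variables — and 7 appears only in V's list, so V = 7.
The 5 still-open variables draw from only 5 values {2, 4, 6, 8, 9}, so each is used; only T can be 9, hence T = 9.

9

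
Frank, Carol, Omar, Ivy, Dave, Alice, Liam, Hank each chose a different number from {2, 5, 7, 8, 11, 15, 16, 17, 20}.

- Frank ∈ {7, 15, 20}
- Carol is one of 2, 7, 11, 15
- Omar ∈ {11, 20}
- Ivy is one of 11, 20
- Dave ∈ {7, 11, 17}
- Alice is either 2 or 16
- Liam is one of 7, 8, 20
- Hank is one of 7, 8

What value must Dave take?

The 8 variables draw from only 8 values {2, 7, 8, 11, 15, 16, 17, 20}, so each is used; only Alice can be 16, hence Alice = 16.
Among the 7 still-open variables, 2 fits only Carol (and all 7 values in {2, 7, 8, 11, 15, 17, 20} must be used), so Carol = 2.
The 6 still-open variables draw from only 6 values {7, 8, 11, 15, 17, 20}, so each is used; only Frank can be 15, hence Frank = 15.
The 5 still-open variables draw from only 5 values {7, 8, 11, 17, 20}, so each is used; only Dave can be 17, hence Dave = 17.

17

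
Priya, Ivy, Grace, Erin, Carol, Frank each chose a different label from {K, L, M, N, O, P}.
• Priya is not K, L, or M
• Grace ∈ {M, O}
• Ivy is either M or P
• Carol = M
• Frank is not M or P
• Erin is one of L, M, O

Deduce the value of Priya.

Carol's domain is down to {M}, so Carol = M. Remove M from Ivy, Grace, Erin.
Ivy has just one choice, so Ivy = P. Strike P from Priya.
That leaves Grace = O. Eliminate O elsewhere: Priya, Erin, Frank.
So Priya = N.

N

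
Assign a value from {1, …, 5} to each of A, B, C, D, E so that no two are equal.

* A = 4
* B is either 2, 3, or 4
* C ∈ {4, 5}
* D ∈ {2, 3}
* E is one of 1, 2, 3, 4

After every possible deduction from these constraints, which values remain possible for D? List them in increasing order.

2, 3

A has just one choice, so A = 4. Remove 4 from B, C, E.
C's domain is down to {5}, so C = 5.
The 3 still-open variables together cover exactly {1, 2, 3} — 3 values for 3 variables — and 1 appears only in E's list, so E = 1.
No further eliminations apply; D can still be any of 2, 3.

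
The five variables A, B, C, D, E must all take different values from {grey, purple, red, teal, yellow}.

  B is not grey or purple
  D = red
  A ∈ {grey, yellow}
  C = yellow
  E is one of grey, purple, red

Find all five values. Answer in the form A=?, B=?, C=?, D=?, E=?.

C's domain is down to {yellow}, so C = yellow. So A, B can't be yellow.
That leaves D = red. Strike red from B, E.
That leaves A = grey. Eliminate grey elsewhere: E.
That leaves B = teal.
E must be purple (only option left).

A=grey, B=teal, C=yellow, D=red, E=purple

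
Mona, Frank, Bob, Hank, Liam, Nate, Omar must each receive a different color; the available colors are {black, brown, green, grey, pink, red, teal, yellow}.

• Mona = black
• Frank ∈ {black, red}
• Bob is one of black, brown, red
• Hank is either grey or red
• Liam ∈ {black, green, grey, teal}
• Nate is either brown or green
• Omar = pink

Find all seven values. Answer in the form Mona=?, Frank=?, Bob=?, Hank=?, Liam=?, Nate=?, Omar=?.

Mona has just one choice, so Mona = black. Remove black from Frank, Bob, Liam.
Frank's domain is down to {red}, so Frank = red. So Bob, Hank can't be red.
That leaves Bob = brown. Strike brown from Nate.
Hank has just one choice, so Hank = grey. Strike grey from Liam.
Nate must be green (only option left). So Liam can't be green.
Omar must be pink (only option left).
That leaves Liam = teal.

Mona=black, Frank=red, Bob=brown, Hank=grey, Liam=teal, Nate=green, Omar=pink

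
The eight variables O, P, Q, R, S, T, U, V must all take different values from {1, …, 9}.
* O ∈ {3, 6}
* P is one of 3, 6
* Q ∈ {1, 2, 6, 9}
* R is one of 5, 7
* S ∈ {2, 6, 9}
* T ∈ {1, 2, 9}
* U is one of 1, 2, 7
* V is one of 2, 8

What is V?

8

The 8 variables draw from only 8 values {1, 2, 3, 5, 6, 7, 8, 9}, so each is used; only R can be 5, hence R = 5.
Among the 7 still-open variables, 7 fits only U (and all 7 values in {1, 2, 3, 6, 7, 8, 9} must be used), so U = 7.
The 6 still-open variables draw from only 6 values {1, 2, 3, 6, 8, 9}, so each is used; only V can be 8, hence V = 8.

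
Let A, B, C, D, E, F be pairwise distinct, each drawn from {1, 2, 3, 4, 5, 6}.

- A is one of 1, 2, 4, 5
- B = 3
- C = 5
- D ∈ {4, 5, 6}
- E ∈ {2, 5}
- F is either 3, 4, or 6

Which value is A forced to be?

B has just one choice, so B = 3. Remove 3 from F.
C must be 5 (only option left). Remove 5 from A, D, E.
E must be 2 (only option left). Strike 2 from A.
The 3 still-open variables together cover exactly {1, 4, 6} — 3 values for 3 variables — and 1 appears only in A's list, so A = 1.

1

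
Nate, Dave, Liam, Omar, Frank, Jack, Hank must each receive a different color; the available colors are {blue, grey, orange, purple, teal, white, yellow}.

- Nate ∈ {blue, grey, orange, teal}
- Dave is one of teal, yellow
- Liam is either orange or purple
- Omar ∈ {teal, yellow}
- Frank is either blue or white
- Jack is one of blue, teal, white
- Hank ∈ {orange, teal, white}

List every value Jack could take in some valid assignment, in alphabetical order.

blue, white

The 7 variables together cover exactly {blue, grey, orange, purple, teal, white, yellow} — 7 values for 7 variables — and grey appears only in Nate's list, so Nate = grey.
The 6 still-open variables draw from only 6 values {blue, orange, purple, teal, white, yellow}, so each is used; only Liam can be purple, hence Liam = purple.
The 5 still-open variables together cover exactly {blue, orange, teal, white, yellow} — 5 values for 5 variables — and orange appears only in Hank's list, so Hank = orange.
Dave and Omar share exactly the 2 values {teal, yellow}; by pigeonhole those values go to them, so strike teal, yellow from Jack.
No further eliminations apply; Jack can still be any of blue, white.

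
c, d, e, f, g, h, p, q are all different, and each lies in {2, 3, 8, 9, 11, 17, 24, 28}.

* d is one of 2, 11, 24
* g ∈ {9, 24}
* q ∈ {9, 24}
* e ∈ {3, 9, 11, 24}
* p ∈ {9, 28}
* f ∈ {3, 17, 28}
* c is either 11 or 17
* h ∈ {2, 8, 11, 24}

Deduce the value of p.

Among the 8 variables, 8 fits only h (and all 8 values in {2, 3, 8, 9, 11, 17, 24, 28} must be used), so h = 8.
Among the 7 still-open variables, 2 fits only d (and all 7 values in {2, 3, 9, 11, 17, 24, 28} must be used), so d = 2.
g and q between them cover only {9, 24} — a naked pair. Remove those values from e, p.
So p = 28.

28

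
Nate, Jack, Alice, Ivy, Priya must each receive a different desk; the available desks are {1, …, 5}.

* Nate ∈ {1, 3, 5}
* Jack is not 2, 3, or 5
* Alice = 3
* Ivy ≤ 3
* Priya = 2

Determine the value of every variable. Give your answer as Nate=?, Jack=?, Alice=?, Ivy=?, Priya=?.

Nate=5, Jack=4, Alice=3, Ivy=1, Priya=2

Alice must be 3 (only option left). So Nate, Ivy can't be 3.
That leaves Priya = 2. Eliminate 2 elsewhere: Ivy.
Ivy has just one choice, so Ivy = 1. Strike 1 from Nate, Jack.
Nate must be 5 (only option left).
Jack has just one choice, so Jack = 4.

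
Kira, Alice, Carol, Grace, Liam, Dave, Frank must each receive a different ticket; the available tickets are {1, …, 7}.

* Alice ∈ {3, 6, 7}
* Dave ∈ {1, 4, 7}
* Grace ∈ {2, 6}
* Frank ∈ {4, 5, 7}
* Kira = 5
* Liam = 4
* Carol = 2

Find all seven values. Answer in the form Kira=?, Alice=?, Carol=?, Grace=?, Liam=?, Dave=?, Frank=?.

Kira=5, Alice=3, Carol=2, Grace=6, Liam=4, Dave=1, Frank=7

Kira must be 5 (only option left). Strike 5 from Frank.
Carol has just one choice, so Carol = 2. So Grace can't be 2.
Grace must be 6 (only option left). Strike 6 from Alice.
Liam has just one choice, so Liam = 4. Strike 4 from Dave, Frank.
Frank's domain is down to {7}, so Frank = 7. Strike 7 from Alice, Dave.
Alice has just one choice, so Alice = 3.
Dave must be 1 (only option left).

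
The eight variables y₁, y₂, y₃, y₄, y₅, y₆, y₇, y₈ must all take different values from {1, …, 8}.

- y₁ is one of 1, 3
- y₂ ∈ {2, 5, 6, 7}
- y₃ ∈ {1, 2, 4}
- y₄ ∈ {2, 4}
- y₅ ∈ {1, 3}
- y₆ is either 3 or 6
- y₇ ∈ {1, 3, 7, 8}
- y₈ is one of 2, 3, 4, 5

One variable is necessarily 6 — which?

Among the 8 variables, 8 fits only y₇ (and all 8 values in {1, 2, 3, 4, 5, 6, 7, 8} must be used), so y₇ = 8.
Among the 7 still-open variables, 7 fits only y₂ (and all 7 values in {1, 2, 3, 4, 5, 6, 7} must be used), so y₂ = 7.
The 6 still-open variables draw from only 6 values {1, 2, 3, 4, 5, 6}, so each is used; only y₈ can be 5, hence y₈ = 5.
Among the 5 still-open variables, 6 fits only y₆ (and all 5 values in {1, 2, 3, 4, 6} must be used), so y₆ = 6.

y₆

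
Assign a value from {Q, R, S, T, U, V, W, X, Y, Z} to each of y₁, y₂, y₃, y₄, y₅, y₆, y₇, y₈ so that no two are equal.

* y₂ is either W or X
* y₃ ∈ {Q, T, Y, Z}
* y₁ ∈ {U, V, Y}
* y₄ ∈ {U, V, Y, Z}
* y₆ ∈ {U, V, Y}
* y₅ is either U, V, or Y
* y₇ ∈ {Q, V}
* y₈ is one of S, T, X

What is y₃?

T

y₁, y₅, y₆ share exactly the 3 values {U, V, Y}; by pigeonhole those values go to them, so strike U, V, Y from y₃, y₄, y₇.
That leaves y₄ = Z. Remove Z from y₃.
y₇'s domain is down to {Q}, so y₇ = Q. Eliminate Q elsewhere: y₃.
So y₃ = T.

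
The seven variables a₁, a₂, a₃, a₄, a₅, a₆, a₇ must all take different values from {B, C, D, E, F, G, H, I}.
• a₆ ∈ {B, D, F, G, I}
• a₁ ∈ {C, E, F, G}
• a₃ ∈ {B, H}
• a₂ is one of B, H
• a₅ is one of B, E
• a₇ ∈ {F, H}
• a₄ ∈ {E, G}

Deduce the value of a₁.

The 2 variables a₂ and a₃ are confined to {B, H}, which locks those values in; drop them from a₅, a₆, a₇.
a₅'s domain is down to {E}, so a₅ = E. Eliminate E elsewhere: a₁, a₄.
a₇ has just one choice, so a₇ = F. Strike F from a₁, a₆.
a₄ must be G (only option left). So a₁, a₆ can't be G.
So a₁ = C.

C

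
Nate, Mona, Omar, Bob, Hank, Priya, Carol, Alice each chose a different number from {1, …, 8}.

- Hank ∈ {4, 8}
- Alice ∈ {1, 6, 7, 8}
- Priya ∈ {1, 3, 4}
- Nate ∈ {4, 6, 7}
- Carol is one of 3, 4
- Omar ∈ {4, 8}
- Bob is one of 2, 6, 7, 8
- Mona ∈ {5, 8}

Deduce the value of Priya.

1

The 8 variables together cover exactly {1, 2, 3, 4, 5, 6, 7, 8} — 8 values for 8 variables — and 2 appears only in Bob's list, so Bob = 2.
The 7 still-open variables draw from only 7 values {1, 3, 4, 5, 6, 7, 8}, so each is used; only Mona can be 5, hence Mona = 5.
Omar and Hank share exactly the 2 values {4, 8}; by pigeonhole those values go to them, so strike 4, 8 from Nate, Priya, Carol, Alice.
Carol has just one choice, so Carol = 3. Remove 3 from Priya.
So Priya = 1.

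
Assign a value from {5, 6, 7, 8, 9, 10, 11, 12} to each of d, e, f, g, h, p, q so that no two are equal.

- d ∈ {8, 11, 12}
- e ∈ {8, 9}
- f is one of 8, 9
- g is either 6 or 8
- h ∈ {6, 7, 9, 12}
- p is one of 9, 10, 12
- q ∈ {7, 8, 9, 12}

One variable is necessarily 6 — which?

The 7 variables together cover exactly {6, 7, 8, 9, 10, 11, 12} — 7 values for 7 variables — and 10 appears only in p's list, so p = 10.
The 6 still-open variables together cover exactly {6, 7, 8, 9, 11, 12} — 6 values for 6 variables — and 11 appears only in d's list, so d = 11.
e and f between them cover only {8, 9} — a naked pair. Remove those values from g, h, q.
So 6 goes to g.

g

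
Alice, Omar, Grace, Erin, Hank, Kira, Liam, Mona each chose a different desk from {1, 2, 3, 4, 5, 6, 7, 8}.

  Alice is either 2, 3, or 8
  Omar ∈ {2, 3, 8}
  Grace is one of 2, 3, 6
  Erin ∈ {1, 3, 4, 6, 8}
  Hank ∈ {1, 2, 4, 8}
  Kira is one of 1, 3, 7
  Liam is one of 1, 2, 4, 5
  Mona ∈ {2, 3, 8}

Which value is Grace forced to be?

6

The 8 variables draw from only 8 values {1, 2, 3, 4, 5, 6, 7, 8}, so each is used; only Liam can be 5, hence Liam = 5.
The 7 still-open variables draw from only 7 values {1, 2, 3, 4, 6, 7, 8}, so each is used; only Kira can be 7, hence Kira = 7.
The 3 variables Alice, Omar, Mona are confined to {2, 3, 8}, which locks those values in; drop them from Grace, Erin, Hank.
So Grace = 6.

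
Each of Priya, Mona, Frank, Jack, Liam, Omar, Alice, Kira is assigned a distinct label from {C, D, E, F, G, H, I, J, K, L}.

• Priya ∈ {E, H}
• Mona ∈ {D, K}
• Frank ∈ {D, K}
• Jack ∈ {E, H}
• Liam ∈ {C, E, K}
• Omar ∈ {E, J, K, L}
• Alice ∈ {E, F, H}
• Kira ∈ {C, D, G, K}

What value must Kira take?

Priya and Jack between them cover only {E, H} — a naked pair. Remove those values from Liam, Omar, Alice.
Alice's domain is down to {F}, so Alice = F.
Mona and Frank share exactly the 2 values {D, K}; by pigeonhole those values go to them, so strike D, K from Liam, Omar, Kira.
Liam has just one choice, so Liam = C. So Kira can't be C.
So Kira = G.

G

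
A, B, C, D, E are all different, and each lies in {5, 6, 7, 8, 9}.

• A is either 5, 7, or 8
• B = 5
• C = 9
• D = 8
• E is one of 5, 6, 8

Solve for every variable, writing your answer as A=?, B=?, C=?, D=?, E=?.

B's domain is down to {5}, so B = 5. So A, E can't be 5.
C's domain is down to {9}, so C = 9.
D must be 8 (only option left). So A, E can't be 8.
E has just one choice, so E = 6.
A has just one choice, so A = 7.

A=7, B=5, C=9, D=8, E=6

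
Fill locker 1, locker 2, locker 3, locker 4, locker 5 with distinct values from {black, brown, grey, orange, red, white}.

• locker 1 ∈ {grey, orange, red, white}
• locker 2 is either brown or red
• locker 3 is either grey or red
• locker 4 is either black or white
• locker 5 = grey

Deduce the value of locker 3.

red

locker 5 has just one choice, so locker 5 = grey. Remove grey from locker 1, locker 3.
So locker 3 = red.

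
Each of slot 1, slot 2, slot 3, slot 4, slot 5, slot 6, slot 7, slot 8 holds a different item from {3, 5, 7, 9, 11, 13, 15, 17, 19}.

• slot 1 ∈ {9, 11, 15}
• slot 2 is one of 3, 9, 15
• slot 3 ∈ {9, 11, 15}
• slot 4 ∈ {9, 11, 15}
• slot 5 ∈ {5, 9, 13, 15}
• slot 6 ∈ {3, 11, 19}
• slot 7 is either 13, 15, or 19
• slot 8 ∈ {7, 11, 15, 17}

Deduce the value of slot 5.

5

The 3 variables slot 1, slot 3, slot 4 are confined to {9, 11, 15}, which locks those values in; drop them from slot 2, slot 5, slot 6, slot 7, slot 8.
That leaves slot 2 = 3. Eliminate 3 elsewhere: slot 6.
That leaves slot 6 = 19. Remove 19 from slot 7.
slot 7 has just one choice, so slot 7 = 13. Remove 13 from slot 5.
So slot 5 = 5.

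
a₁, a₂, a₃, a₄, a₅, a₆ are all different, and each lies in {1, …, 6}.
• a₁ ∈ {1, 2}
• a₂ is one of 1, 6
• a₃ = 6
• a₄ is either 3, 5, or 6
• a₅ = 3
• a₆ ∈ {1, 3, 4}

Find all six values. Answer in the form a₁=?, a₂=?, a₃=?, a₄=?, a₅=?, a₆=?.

a₃ has just one choice, so a₃ = 6. Remove 6 from a₂, a₄.
a₅'s domain is down to {3}, so a₅ = 3. Strike 3 from a₄, a₆.
a₂'s domain is down to {1}, so a₂ = 1. Eliminate 1 elsewhere: a₁, a₆.
a₄ must be 5 (only option left).
a₆ has just one choice, so a₆ = 4.
a₁ must be 2 (only option left).

a₁=2, a₂=1, a₃=6, a₄=5, a₅=3, a₆=4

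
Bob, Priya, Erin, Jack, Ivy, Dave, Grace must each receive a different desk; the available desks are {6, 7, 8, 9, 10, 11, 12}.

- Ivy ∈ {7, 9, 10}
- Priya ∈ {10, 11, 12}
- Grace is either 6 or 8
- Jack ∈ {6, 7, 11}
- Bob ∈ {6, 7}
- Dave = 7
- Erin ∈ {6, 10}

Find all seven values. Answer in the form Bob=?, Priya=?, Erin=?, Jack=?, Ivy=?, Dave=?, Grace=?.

Dave's domain is down to {7}, so Dave = 7. Strike 7 from Bob, Jack, Ivy.
Bob must be 6 (only option left). Strike 6 from Erin, Jack, Grace.
Erin must be 10 (only option left). Remove 10 from Priya, Ivy.
Jack has just one choice, so Jack = 11. Eliminate 11 elsewhere: Priya.
Ivy has just one choice, so Ivy = 9.
Grace must be 8 (only option left).
Priya's domain is down to {12}, so Priya = 12.

Bob=6, Priya=12, Erin=10, Jack=11, Ivy=9, Dave=7, Grace=8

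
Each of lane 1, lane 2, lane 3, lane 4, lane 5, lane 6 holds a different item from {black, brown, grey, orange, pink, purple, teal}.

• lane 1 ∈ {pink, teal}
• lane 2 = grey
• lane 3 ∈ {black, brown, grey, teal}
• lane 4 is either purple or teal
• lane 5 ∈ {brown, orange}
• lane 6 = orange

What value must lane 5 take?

lane 2 must be grey (only option left). Eliminate grey elsewhere: lane 3.
lane 6 has just one choice, so lane 6 = orange. Eliminate orange elsewhere: lane 5.
So lane 5 = brown.

brown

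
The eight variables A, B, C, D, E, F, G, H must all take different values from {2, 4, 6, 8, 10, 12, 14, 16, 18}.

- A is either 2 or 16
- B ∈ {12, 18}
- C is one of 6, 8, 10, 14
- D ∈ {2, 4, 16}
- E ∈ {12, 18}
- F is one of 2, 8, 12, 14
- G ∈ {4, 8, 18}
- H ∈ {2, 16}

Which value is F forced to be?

14

A and H between them cover only {2, 16} — a naked pair. Remove those values from D, F.
D has just one choice, so D = 4. Remove 4 from G.
B and E share exactly the 2 values {12, 18}; by pigeonhole those values go to them, so strike 12, 18 from F, G.
G must be 8 (only option left). So C, F can't be 8.
So F = 14.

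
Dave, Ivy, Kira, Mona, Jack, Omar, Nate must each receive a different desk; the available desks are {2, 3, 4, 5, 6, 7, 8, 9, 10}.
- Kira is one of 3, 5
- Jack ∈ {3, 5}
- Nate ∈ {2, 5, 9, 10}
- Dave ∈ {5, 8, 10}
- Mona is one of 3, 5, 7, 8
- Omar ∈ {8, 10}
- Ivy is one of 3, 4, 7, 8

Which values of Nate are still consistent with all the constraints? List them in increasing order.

Kira and Jack between them cover only {3, 5} — a naked pair. Remove those values from Dave, Ivy, Mona, Nate.
Dave and Omar between them cover only {8, 10} — a naked pair. Remove those values from Ivy, Mona, Nate.
Mona's domain is down to {7}, so Mona = 7. Eliminate 7 elsewhere: Ivy.
Ivy's domain is down to {4}, so Ivy = 4.
No further eliminations apply; Nate can still be any of 2, 9.

2, 9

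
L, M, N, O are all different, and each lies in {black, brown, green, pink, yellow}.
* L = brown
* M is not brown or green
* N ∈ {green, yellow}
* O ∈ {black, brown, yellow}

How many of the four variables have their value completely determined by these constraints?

1

L has just one choice, so L = brown. Strike brown from O.
Determined: L=brown. The other variables each still have more than one consistent value. That makes 1.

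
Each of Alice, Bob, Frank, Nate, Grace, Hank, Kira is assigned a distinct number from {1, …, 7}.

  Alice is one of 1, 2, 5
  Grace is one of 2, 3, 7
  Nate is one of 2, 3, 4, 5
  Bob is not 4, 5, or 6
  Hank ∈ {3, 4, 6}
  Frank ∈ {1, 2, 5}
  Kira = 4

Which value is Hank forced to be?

6

Kira's domain is down to {4}, so Kira = 4. Remove 4 from Nate, Hank.
The 6 still-open variables draw from only 6 values {1, 2, 3, 5, 6, 7}, so each is used; only Hank can be 6, hence Hank = 6.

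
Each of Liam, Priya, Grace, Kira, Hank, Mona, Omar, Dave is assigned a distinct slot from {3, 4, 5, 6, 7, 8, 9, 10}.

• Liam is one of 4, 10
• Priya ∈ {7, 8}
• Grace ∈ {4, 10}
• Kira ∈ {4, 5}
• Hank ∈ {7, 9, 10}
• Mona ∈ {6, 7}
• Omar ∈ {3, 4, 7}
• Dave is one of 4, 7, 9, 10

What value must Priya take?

8

The 8 variables together cover exactly {3, 4, 5, 6, 7, 8, 9, 10} — 8 values for 8 variables — and 3 appears only in Omar's list, so Omar = 3.
The 7 still-open variables together cover exactly {4, 5, 6, 7, 8, 9, 10} — 7 values for 7 variables — and 5 appears only in Kira's list, so Kira = 5.
The 6 still-open variables draw from only 6 values {4, 6, 7, 8, 9, 10}, so each is used; only Mona can be 6, hence Mona = 6.
Among the 5 still-open variables, 8 fits only Priya (and all 5 values in {4, 7, 8, 9, 10} must be used), so Priya = 8.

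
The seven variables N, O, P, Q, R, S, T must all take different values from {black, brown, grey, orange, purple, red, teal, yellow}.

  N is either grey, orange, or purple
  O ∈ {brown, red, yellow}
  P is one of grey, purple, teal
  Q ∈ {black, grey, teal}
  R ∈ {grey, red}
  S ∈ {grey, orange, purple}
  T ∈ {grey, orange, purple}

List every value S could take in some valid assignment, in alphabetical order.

grey, orange, purple

N, S, T share exactly the 3 values {grey, orange, purple}; by pigeonhole those values go to them, so strike grey, orange, purple from P, Q, R.
P's domain is down to {teal}, so P = teal. Strike teal from Q.
Q must be black (only option left).
R's domain is down to {red}, so R = red. Strike red from O.
No further eliminations apply; S can still be any of grey, orange, purple.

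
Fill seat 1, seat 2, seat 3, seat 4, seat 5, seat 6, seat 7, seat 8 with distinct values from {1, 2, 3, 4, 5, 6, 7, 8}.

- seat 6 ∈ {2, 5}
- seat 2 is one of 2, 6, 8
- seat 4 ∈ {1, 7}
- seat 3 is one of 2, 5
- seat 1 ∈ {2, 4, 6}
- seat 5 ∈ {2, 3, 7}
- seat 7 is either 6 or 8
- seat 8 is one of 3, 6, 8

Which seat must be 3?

seat 8

Among the 8 variables, 1 fits only seat 4 (and all 8 values in {1, 2, 3, 4, 5, 6, 7, 8} must be used), so seat 4 = 1.
Among the 7 still-open variables, 4 fits only seat 1 (and all 7 values in {2, 3, 4, 5, 6, 7, 8} must be used), so seat 1 = 4.
Among the 6 still-open variables, 7 fits only seat 5 (and all 6 values in {2, 3, 5, 6, 7, 8} must be used), so seat 5 = 7.
Among the 5 still-open variables, 3 fits only seat 8 (and all 5 values in {2, 3, 5, 6, 8} must be used), so seat 8 = 3.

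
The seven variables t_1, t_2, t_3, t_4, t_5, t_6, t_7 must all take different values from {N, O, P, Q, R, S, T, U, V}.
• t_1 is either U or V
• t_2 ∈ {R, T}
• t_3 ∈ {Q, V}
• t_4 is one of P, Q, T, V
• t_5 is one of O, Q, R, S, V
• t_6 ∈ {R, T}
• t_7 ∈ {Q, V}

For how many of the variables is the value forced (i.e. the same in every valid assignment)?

2

t_2 and t_6 share exactly the 2 values {R, T}; by pigeonhole those values go to them, so strike R, T from t_4, t_5.
t_3 and t_7 share exactly the 2 values {Q, V}; by pigeonhole those values go to them, so strike Q, V from t_1, t_4, t_5.
That leaves t_1 = U.
t_4 must be P (only option left).
Determined: t_1=U, t_4=P. The other variables each still have more than one consistent value. That makes 2.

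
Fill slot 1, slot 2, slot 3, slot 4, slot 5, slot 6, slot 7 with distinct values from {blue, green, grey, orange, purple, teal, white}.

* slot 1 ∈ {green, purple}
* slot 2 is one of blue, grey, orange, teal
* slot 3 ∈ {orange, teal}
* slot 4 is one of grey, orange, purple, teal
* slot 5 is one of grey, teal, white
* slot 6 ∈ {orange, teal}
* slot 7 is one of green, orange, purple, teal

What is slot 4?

The 7 variables draw from only 7 values {blue, green, grey, orange, purple, teal, white}, so each is used; only slot 2 can be blue, hence slot 2 = blue.
The 6 still-open variables together cover exactly {green, grey, orange, purple, teal, white} — 6 values for 6 variables — and white appears only in slot 5's list, so slot 5 = white.
The 5 still-open variables together cover exactly {green, grey, orange, purple, teal} — 5 values for 5 variables — and grey appears only in slot 4's list, so slot 4 = grey.

grey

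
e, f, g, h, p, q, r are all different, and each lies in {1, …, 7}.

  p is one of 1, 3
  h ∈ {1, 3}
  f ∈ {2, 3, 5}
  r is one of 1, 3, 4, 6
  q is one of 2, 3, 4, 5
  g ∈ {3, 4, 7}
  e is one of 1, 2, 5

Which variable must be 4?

q

The 7 variables together cover exactly {1, 2, 3, 4, 5, 6, 7} — 7 values for 7 variables — and 6 appears only in r's list, so r = 6.
The 6 still-open variables draw from only 6 values {1, 2, 3, 4, 5, 7}, so each is used; only g can be 7, hence g = 7.
The 5 still-open variables together cover exactly {1, 2, 3, 4, 5} — 5 values for 5 variables — and 4 appears only in q's list, so q = 4.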